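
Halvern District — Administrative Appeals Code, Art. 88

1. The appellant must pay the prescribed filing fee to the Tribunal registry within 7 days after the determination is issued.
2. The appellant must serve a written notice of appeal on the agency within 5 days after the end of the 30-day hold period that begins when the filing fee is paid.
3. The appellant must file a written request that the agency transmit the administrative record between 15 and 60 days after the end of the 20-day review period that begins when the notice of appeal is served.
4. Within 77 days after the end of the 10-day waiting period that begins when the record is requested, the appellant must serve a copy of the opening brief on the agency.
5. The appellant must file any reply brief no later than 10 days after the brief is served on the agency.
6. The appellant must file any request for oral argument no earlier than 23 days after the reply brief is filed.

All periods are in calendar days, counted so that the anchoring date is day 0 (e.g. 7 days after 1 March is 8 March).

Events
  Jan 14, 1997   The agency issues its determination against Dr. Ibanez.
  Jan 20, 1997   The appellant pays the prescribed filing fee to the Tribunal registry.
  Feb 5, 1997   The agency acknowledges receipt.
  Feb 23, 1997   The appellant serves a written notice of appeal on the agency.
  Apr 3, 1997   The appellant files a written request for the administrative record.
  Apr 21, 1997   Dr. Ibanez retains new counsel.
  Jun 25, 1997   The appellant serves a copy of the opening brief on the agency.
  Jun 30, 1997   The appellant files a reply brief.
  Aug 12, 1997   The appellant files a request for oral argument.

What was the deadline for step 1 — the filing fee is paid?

Step 1 runs from Jan 14, 1997, when the determination is issued. 7 days after Jan 14, 1997 is Jan 21, 1997.

Jan 21, 1997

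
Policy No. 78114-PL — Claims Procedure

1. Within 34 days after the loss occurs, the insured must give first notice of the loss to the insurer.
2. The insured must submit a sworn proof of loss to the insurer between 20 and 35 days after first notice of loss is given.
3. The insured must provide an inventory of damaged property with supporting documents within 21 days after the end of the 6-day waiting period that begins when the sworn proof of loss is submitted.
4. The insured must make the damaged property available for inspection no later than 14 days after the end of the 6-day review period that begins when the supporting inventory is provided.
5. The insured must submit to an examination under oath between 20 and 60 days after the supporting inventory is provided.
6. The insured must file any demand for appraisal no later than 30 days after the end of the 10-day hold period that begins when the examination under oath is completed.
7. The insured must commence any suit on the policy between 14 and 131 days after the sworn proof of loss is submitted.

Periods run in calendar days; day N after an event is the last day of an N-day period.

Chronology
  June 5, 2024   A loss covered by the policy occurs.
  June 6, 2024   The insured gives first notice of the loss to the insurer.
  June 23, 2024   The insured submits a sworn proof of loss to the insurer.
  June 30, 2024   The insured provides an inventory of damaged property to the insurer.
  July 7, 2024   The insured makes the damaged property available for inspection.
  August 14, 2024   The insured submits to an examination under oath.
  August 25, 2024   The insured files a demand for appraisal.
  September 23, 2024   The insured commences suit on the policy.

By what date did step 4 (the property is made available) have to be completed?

The supporting inventory is provided on June 30, 2024; the 6-day review period therefore ends July 6, 2024, and step 4 runs from that date. 14 days after July 6, 2024 is July 20, 2024.

July 20, 2024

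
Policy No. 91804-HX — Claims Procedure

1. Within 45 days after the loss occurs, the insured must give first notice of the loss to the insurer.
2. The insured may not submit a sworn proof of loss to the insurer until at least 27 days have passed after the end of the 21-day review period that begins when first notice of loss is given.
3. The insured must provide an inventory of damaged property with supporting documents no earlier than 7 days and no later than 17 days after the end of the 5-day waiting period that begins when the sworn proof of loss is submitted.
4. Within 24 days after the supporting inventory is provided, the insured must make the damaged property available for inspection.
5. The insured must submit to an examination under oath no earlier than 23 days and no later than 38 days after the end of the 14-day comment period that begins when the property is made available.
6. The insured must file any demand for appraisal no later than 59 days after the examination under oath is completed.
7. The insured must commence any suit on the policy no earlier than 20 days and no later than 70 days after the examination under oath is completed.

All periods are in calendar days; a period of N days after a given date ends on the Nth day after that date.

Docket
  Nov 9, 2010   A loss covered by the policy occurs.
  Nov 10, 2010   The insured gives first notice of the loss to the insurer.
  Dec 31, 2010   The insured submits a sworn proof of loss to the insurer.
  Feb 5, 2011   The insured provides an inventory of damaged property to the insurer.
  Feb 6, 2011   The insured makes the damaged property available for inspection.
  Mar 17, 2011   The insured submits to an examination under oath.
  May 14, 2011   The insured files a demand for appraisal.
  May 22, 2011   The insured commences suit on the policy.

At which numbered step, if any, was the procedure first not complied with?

Step 1 — counting 45 days from Nov 9, 2010 (when the loss occurs) gives a deadline of Dec 24, 2010; Nov 10, 2010 is within that limit.
Step 2 — must wait 27 days from Dec 1, 2010 (end of the 21-day review period, which began when first notice of loss is given on Nov 10, 2010), so not before Dec 28, 2010; done Dec 31, 2010 — permitted.
Step 3 — 7 and 17 days from Jan 5, 2011 (end of the 5-day waiting period, which began when the sworn proof of loss is submitted on Dec 31, 2010) are Jan 12, 2011 and Jan 22, 2011 respectively; done Feb 5, 2011 — 14 days after the window closed.

Step 3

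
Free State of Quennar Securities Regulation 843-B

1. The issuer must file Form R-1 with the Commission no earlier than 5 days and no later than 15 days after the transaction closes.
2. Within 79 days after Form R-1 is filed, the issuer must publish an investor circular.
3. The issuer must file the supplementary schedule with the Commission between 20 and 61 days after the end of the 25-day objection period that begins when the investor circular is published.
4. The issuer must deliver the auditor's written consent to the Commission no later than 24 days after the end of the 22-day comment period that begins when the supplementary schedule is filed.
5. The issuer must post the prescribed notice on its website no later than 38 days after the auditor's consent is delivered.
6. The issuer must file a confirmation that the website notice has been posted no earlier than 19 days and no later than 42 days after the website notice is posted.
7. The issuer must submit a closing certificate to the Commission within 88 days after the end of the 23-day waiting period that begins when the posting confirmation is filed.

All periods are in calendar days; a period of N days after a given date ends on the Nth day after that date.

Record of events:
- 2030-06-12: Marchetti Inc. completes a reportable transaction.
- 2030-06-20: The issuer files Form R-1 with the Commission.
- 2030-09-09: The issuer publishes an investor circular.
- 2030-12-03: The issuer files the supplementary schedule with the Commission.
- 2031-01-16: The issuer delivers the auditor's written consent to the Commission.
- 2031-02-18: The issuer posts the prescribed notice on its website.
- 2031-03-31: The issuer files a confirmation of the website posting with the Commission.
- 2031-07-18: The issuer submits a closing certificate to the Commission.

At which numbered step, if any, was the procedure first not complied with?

(1) the permitted window runs from 2030-06-12 + 5 = 2030-06-17 to 2030-06-12 + 15 = 2030-06-27; 2030-06-20 falls inside that range.
(2) due by 2030-06-20 + 79 days = 2030-09-07; done 2030-09-09 — 2 days late.

Step 2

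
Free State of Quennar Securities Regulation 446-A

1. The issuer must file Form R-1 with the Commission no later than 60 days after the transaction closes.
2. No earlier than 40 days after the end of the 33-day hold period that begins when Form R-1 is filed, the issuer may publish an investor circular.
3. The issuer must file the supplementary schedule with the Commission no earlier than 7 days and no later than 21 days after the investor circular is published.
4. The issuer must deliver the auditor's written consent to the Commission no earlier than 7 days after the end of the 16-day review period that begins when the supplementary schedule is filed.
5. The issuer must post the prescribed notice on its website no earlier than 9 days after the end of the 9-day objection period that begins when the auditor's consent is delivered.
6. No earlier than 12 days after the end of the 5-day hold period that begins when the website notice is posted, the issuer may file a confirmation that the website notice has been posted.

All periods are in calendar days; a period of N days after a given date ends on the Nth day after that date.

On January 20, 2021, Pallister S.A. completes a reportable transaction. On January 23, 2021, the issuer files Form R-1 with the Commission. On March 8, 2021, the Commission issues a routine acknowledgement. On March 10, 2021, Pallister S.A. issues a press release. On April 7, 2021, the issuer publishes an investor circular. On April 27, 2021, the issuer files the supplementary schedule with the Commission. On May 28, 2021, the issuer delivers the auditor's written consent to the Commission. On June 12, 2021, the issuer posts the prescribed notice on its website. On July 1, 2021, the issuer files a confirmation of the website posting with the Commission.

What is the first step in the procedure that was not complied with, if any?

Step 5

Step 1 — counting 60 days from January 20, 2021 (when the transaction closes) gives a deadline of March 21, 2021; January 23, 2021 is within that limit.
Step 2 — must wait 40 days from February 25, 2021 (end of the 33-day hold period, which began when Form R-1 is filed on January 23, 2021), so not before April 6, 2021; April 7, 2021 is on or after that date.
Step 3 — 7 and 21 days from April 7, 2021 (when the investor circular is published) are April 14, 2021 and April 28, 2021 respectively; done April 27, 2021, which is between those dates.
Step 4 — must wait 7 days from May 13, 2021 (end of the 16-day review period, which began when the supplementary schedule is filed on April 27, 2021), so not before May 20, 2021; done May 28, 2021, after the minimum wait.
Step 5 — must wait 9 days from June 6, 2021 (end of the 9-day objection period, which began when the auditor's consent is delivered on May 28, 2021), so not before June 15, 2021; acted on June 12, 2021, 3 days prematurely.
Later steps need not be reached.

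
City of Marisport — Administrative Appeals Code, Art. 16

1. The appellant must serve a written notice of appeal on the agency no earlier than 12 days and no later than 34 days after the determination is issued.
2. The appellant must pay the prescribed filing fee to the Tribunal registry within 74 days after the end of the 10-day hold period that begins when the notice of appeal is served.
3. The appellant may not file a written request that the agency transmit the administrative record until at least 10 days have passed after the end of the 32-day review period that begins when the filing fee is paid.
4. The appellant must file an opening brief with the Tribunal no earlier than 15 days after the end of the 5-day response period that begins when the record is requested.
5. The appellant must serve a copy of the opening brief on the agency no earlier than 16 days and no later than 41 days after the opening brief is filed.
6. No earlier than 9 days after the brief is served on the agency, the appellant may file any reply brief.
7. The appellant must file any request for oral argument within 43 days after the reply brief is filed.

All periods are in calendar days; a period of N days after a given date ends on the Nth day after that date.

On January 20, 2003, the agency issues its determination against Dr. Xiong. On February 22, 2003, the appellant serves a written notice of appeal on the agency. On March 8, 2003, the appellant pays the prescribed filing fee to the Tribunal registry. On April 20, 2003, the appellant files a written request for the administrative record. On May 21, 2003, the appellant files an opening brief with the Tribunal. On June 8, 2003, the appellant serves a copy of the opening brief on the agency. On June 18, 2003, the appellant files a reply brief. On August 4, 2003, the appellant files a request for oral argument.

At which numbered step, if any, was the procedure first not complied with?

(1) the permitted window runs from January 20, 2003 + 12 = February 1, 2003 to January 20, 2003 + 34 = February 23, 2003; February 22, 2003 falls inside that range.
(2) due by March 4, 2003 + 74 days = May 17, 2003; March 8, 2003 is within that limit.
(3) permitted from April 9, 2003 + 10 days = April 19, 2003 onward; done April 20, 2003, after the minimum wait.
(4) permitted from April 25, 2003 + 15 days = May 10, 2003 onward; done May 21, 2003 — permitted.
(5) the permitted window runs from May 21, 2003 + 16 = June 6, 2003 to May 21, 2003 + 41 = July 1, 2003; done June 8, 2003 — within the window.
(6) permitted from June 8, 2003 + 9 days = June 17, 2003 onward; June 18, 2003 is on or after that date.
(7) due by June 18, 2003 + 43 days = July 31, 2003; August 4, 2003 misses that deadline by 4 days.
The analysis stops there.

Step 7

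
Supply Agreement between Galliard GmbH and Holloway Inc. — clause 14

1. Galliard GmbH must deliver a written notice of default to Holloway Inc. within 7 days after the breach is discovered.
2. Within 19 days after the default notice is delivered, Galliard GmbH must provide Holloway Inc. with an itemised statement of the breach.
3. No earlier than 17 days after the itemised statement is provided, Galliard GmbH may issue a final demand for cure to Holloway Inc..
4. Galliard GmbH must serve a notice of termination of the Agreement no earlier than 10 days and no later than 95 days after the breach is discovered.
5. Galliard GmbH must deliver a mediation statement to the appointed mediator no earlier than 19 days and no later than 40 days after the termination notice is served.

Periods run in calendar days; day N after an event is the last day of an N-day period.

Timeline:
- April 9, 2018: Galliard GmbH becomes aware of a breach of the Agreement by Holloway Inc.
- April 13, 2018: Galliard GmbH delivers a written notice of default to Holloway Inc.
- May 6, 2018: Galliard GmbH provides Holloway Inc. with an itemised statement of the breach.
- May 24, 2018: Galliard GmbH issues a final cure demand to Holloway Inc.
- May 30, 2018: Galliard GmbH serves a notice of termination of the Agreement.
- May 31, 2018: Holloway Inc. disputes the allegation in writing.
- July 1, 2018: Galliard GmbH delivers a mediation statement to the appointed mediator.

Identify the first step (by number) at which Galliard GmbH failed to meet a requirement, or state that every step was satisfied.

(1) due by April 9, 2018 + 7 days = April 16, 2018; completed April 13, 2018, before the deadline.
(2) due by April 13, 2018 + 19 days = May 2, 2018; May 6, 2018 misses that deadline by 4 days.

Step 2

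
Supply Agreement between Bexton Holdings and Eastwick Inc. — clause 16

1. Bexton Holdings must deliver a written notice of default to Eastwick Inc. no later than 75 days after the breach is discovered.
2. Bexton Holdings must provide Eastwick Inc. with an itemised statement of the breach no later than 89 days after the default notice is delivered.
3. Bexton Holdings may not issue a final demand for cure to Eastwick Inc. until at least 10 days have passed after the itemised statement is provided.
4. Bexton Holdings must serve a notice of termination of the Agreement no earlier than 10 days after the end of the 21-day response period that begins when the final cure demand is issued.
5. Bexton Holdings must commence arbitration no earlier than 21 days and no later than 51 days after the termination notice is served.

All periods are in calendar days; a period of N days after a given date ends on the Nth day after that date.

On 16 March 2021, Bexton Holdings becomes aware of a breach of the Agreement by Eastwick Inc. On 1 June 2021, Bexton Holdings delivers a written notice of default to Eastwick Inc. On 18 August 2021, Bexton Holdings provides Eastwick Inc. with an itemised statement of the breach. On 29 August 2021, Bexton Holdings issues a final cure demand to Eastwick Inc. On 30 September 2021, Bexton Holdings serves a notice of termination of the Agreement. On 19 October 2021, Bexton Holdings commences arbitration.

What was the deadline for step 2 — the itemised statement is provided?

29 August 2021

Step 2 runs from 1 June 2021, when the default notice is delivered. 89 days after 1 June 2021 is 29 August 2021.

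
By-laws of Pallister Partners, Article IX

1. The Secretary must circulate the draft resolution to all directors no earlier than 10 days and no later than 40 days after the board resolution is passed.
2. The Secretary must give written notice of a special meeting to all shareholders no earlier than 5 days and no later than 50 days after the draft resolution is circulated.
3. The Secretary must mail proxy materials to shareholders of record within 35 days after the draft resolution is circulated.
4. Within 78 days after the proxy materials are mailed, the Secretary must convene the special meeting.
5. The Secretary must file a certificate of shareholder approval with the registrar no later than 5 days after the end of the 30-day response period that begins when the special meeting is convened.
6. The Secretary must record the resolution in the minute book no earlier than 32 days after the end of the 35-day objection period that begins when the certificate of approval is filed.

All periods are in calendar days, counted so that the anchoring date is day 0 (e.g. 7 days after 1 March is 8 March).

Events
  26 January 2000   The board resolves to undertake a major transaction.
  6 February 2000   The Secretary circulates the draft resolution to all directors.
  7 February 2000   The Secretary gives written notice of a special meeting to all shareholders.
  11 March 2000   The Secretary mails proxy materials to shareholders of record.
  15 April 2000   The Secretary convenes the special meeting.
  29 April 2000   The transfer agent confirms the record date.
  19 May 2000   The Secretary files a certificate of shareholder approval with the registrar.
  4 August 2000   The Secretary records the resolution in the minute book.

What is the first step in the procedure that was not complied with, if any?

Step 1 — 10 and 40 days from 26 January 2000 (when the board resolution is passed) are 5 February 2000 and 6 March 2000 respectively; done 6 February 2000, which is between those dates.
Step 2 — 5 and 50 days from 6 February 2000 (when the draft resolution is circulated) are 11 February 2000 and 27 March 2000 respectively; 7 February 2000 is 4 days too early.
The analysis stops there.

Step 2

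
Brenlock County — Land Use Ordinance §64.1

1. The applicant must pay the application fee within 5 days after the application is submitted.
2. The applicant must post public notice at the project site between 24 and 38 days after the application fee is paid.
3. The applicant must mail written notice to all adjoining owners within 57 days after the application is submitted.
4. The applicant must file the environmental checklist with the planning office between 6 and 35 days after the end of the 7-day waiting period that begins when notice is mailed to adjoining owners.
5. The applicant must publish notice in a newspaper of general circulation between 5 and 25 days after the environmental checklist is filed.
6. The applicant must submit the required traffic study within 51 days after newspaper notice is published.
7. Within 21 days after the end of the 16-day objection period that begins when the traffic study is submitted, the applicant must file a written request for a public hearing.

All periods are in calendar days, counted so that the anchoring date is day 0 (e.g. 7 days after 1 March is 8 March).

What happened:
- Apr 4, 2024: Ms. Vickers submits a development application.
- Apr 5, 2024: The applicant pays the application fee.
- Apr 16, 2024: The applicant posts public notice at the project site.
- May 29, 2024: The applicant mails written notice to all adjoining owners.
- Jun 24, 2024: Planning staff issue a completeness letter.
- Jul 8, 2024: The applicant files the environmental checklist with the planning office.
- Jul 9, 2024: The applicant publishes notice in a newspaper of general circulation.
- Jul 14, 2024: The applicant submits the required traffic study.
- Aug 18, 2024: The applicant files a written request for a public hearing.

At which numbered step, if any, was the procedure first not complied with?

Step 2

(1) due by Apr 4, 2024 + 5 days = Apr 9, 2024; done Apr 5, 2024 — timely.
(2) the permitted window runs from Apr 5, 2024 + 24 = Apr 29, 2024 to Apr 5, 2024 + 38 = May 13, 2024; done Apr 16, 2024 — 13 days before the window opened.
That is the first point of non-compliance.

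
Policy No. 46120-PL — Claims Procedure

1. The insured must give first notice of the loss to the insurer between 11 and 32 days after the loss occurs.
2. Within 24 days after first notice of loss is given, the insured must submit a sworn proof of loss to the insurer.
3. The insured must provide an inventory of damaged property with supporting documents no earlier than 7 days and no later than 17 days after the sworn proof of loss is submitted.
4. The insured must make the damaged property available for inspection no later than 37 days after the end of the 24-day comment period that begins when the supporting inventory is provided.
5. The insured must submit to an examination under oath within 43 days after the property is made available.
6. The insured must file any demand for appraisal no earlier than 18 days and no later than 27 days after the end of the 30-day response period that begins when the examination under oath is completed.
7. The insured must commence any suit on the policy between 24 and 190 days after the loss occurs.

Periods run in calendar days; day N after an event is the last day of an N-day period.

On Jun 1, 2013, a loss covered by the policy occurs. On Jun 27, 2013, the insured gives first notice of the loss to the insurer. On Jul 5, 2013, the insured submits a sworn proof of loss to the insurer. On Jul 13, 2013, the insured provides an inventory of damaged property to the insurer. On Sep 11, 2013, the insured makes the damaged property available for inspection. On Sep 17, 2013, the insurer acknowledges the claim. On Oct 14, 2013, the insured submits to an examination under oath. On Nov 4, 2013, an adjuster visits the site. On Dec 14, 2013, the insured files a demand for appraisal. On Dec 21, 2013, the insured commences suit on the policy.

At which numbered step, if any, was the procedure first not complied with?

Step 1: the window is 11–32 days after Jun 1, 2013 (when the loss occurs), so Jun 12, 2013 through Jul 3, 2013; done Jun 27, 2013, which is between those dates.
Step 2: 24 days after Jun 27, 2013 (when first notice of loss is given) is Jul 21, 2013; done Jul 5, 2013 — timely.
Step 3: the window is 7–17 days after Jul 5, 2013 (when the sworn proof of loss is submitted), so Jul 12, 2013 through Jul 22, 2013; Jul 13, 2013 falls inside that range.
Step 4: 37 days after Aug 6, 2013 (end of the 24-day comment period, which began when the supporting inventory is provided on Jul 13, 2013) is Sep 12, 2013; Sep 11, 2013 is within that limit.
Step 5: 43 days after Sep 11, 2013 (when the property is made available) is Oct 24, 2013; done Oct 14, 2013 — timely.
Step 6: the window is 18–27 days after Nov 13, 2013 (end of the 30-day response period, which began when the examination under oath is completed on Oct 14, 2013), so Dec 1, 2013 through Dec 10, 2013; done Dec 14, 2013 — 4 days after the window closed.
The analysis stops there.

Step 6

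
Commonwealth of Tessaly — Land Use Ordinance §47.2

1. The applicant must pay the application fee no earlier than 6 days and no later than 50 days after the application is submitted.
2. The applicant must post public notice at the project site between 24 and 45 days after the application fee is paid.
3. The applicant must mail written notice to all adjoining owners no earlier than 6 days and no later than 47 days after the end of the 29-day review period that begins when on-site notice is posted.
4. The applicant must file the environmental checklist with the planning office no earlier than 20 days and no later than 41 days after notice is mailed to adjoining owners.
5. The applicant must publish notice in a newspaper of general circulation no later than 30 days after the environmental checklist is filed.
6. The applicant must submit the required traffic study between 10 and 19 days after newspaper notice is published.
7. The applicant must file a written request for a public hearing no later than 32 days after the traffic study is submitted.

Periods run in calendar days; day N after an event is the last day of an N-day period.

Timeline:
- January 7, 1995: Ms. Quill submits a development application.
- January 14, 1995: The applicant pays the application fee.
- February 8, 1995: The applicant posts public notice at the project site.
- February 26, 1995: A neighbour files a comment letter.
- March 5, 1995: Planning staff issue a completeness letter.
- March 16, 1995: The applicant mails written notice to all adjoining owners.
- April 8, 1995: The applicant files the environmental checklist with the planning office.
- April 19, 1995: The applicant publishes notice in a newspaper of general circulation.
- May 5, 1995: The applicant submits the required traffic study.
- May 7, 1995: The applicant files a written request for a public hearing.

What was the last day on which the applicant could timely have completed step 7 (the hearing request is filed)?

Step 7 runs from May 5, 1995, when the traffic study is submitted. 32 days after May 5, 1995 is June 6, 1995.

June 6, 1995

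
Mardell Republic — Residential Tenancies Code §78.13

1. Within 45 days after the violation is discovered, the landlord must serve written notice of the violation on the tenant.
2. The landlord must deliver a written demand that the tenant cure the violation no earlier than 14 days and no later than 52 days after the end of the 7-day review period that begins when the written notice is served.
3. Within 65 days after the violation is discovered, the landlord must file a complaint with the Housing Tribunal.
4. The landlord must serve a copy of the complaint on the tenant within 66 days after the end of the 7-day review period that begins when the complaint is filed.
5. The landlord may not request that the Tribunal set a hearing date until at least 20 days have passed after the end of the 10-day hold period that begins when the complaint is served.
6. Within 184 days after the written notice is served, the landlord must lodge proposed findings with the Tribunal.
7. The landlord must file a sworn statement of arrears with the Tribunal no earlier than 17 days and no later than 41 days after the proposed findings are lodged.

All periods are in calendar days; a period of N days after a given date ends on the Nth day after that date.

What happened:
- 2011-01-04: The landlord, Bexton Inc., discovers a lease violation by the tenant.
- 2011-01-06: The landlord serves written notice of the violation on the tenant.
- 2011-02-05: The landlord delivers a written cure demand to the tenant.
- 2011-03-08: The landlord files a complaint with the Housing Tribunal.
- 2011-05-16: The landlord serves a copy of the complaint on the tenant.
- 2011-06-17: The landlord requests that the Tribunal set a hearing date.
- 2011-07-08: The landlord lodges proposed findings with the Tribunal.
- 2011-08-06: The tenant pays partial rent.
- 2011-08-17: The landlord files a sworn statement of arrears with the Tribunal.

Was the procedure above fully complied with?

Yes

(1) due by 2011-01-04 + 45 days = 2011-02-18; completed 2011-01-06, before the deadline.
(2) the permitted window runs from 2011-01-13 + 14 = 2011-01-27 to 2011-01-13 + 52 = 2011-03-06; done 2011-02-05, which is between those dates.
(3) due by 2011-01-04 + 65 days = 2011-03-10; 2011-03-08 is within that limit.
(4) due by 2011-03-15 + 66 days = 2011-05-20; 2011-05-16 is within that limit.
(5) permitted from 2011-05-26 + 20 days = 2011-06-15 onward; done 2011-06-17, after the minimum wait.
(6) due by 2011-01-06 + 184 days = 2011-07-09; done 2011-07-08 — timely.
(7) the permitted window runs from 2011-07-08 + 17 = 2011-07-25 to 2011-07-08 + 41 = 2011-08-18; 2011-08-17 falls inside that range.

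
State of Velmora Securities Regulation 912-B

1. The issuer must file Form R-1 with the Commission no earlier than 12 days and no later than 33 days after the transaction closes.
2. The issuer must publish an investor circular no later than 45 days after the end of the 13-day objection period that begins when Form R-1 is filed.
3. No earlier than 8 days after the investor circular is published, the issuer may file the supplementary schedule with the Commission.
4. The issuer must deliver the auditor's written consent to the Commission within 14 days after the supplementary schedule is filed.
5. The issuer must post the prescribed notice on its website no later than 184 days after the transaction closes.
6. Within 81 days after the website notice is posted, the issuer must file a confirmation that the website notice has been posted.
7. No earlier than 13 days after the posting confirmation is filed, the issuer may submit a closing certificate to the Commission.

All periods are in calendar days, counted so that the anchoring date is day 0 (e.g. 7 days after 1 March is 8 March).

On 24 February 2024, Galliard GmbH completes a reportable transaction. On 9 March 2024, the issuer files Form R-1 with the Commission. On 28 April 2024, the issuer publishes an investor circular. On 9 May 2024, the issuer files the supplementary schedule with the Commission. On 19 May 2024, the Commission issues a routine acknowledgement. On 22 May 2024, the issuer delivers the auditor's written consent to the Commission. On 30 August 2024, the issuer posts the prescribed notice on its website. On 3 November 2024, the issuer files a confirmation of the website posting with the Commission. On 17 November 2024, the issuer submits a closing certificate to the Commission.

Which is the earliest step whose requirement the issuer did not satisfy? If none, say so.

Step 1: the window is 12–33 days after 24 February 2024 (when the transaction closes), so 7 March 2024 through 28 March 2024; 9 March 2024 falls inside that range.
Step 2: 45 days after 22 March 2024 (end of the 13-day objection period, which began when Form R-1 is filed on 9 March 2024) is 6 May 2024; completed 28 April 2024, before the deadline.
Step 3: the earliest permitted date is 8 days after 28 April 2024 (when the investor circular is published), i.e. 6 May 2024; done 9 May 2024 — permitted.
Step 4: 14 days after 9 May 2024 (when the supplementary schedule is filed) is 23 May 2024; done 22 May 2024 — timely.
Step 5: 184 days after 24 February 2024 (when the transaction closes) is 26 August 2024; not done until 30 August 2024, 4 days after the deadline.

Step 5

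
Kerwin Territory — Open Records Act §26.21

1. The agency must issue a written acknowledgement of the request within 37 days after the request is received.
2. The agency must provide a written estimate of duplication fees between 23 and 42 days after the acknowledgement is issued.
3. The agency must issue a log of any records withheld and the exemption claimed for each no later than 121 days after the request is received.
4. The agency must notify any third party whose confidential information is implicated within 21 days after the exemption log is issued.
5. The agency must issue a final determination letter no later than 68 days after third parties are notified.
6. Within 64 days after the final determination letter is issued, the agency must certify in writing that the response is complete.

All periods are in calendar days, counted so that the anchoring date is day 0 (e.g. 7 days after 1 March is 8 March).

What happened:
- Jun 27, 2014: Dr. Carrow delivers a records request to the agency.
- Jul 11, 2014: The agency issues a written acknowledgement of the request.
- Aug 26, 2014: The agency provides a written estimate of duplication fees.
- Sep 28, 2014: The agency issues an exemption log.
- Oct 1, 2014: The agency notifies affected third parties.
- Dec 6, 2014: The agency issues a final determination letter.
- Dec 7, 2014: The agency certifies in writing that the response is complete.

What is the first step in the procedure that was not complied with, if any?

Step 2

Step 1 — counting 37 days from Jun 27, 2014 (when the request is received) gives a deadline of Aug 3, 2014; Jul 11, 2014 is within that limit.
Step 2 — 23 and 42 days from Jul 11, 2014 (when the acknowledgement is issued) are Aug 3, 2014 and Aug 22, 2014 respectively; done Aug 26, 2014 — 4 days after the window closed.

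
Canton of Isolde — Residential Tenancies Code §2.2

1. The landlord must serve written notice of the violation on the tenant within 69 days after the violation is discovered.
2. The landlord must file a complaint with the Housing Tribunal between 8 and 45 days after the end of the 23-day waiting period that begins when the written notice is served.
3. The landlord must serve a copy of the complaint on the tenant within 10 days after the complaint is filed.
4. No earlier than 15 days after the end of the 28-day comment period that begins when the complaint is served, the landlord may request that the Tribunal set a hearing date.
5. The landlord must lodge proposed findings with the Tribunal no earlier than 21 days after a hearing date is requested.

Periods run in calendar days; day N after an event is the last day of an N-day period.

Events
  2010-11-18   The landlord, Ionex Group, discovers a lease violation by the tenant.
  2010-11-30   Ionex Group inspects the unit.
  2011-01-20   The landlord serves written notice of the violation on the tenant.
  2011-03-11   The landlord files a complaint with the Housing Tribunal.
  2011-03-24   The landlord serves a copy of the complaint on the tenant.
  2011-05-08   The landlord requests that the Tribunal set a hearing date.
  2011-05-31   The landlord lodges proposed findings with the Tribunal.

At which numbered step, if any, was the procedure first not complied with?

Step 3

Step 1 — counting 69 days from 2010-11-18 (when the violation is discovered) gives a deadline of 2011-01-26; 2011-01-20 is within that limit.
Step 2 — 8 and 45 days from 2011-02-12 (end of the 23-day waiting period, which began when the written notice is served on 2011-01-20) are 2011-02-20 and 2011-03-29 respectively; 2011-03-11 falls inside that range.
Step 3 — counting 10 days from 2011-03-11 (when the complaint is filed) gives a deadline of 2011-03-21; done 2011-03-24 — 3 days late.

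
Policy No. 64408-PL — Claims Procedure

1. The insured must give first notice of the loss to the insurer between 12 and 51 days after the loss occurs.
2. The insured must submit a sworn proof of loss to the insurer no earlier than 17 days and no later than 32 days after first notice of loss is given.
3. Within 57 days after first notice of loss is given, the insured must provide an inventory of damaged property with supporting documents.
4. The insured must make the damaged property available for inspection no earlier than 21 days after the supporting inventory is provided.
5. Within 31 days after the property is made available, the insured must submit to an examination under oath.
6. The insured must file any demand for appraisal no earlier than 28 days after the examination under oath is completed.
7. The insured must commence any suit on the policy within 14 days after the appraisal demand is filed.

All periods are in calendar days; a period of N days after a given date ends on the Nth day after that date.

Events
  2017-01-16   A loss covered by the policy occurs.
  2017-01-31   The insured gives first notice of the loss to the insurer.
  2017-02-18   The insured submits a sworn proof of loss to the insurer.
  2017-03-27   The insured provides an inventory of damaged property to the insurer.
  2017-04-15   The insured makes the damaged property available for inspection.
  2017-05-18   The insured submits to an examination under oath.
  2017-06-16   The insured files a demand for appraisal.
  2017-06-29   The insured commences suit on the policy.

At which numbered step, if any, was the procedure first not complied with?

(1) the permitted window runs from 2017-01-16 + 12 = 2017-01-28 to 2017-01-16 + 51 = 2017-03-08; done 2017-01-31 — within the window.
(2) the permitted window runs from 2017-01-31 + 17 = 2017-02-17 to 2017-01-31 + 32 = 2017-03-04; done 2017-02-18 — within the window.
(3) due by 2017-01-31 + 57 days = 2017-03-29; done 2017-03-27 — timely.
(4) permitted from 2017-03-27 + 21 days = 2017-04-17 onward; done 2017-04-15 — 2 days too early.
The analysis stops there.

Step 4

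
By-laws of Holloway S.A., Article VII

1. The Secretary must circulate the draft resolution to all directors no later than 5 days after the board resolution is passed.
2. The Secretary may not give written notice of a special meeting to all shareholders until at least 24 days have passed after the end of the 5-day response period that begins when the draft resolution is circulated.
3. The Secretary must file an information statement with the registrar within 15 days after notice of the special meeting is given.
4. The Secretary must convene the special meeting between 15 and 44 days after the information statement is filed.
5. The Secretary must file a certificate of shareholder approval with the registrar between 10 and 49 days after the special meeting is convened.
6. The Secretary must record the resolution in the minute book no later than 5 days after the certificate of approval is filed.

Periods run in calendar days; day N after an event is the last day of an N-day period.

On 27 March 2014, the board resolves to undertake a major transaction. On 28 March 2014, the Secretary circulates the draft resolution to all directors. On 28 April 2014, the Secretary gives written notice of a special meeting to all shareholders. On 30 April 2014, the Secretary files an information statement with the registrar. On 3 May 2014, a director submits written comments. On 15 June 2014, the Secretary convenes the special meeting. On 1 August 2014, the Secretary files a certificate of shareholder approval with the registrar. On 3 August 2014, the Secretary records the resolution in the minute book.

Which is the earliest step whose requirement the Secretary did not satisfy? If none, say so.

(1) due by 27 March 2014 + 5 days = 1 April 2014; 28 March 2014 is within that limit.
(2) permitted from 2 April 2014 + 24 days = 26 April 2014 onward; done 28 April 2014 — permitted.
(3) due by 28 April 2014 + 15 days = 13 May 2014; 30 April 2014 is within that limit.
(4) the permitted window runs from 30 April 2014 + 15 = 15 May 2014 to 30 April 2014 + 44 = 13 June 2014; done 15 June 2014 — 2 days after the window closed.

Step 4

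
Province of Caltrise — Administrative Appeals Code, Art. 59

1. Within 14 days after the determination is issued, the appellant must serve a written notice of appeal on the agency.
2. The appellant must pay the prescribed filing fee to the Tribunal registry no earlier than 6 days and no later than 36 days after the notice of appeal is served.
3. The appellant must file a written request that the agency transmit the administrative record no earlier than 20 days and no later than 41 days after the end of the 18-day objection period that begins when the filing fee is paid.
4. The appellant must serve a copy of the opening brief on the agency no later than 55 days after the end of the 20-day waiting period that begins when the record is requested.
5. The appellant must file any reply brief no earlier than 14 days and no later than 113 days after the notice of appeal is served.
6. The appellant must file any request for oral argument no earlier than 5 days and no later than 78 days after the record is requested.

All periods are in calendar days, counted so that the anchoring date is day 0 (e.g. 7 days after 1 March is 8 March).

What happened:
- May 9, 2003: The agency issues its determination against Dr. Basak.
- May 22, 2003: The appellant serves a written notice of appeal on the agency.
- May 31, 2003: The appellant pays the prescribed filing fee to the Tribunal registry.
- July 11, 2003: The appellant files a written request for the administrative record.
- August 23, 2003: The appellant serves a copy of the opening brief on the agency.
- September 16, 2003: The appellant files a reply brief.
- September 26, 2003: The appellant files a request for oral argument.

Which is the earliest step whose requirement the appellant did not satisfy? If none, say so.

Step 1 — counting 14 days from May 9, 2003 (when the determination is issued) gives a deadline of May 23, 2003; May 22, 2003 is within that limit.
Step 2 — 6 and 36 days from May 22, 2003 (when the notice of appeal is served) are May 28, 2003 and June 27, 2003 respectively; May 31, 2003 falls inside that range.
Step 3 — 20 and 41 days from June 18, 2003 (end of the 18-day objection period, which began when the filing fee is paid on May 31, 2003) are July 8, 2003 and July 29, 2003 respectively; done July 11, 2003 — within the window.
Step 4 — counting 55 days from July 31, 2003 (end of the 20-day waiting period, which began when the record is requested on July 11, 2003) gives a deadline of September 24, 2003; August 23, 2003 is within that limit.
Step 5 — 14 and 113 days from May 22, 2003 (when the notice of appeal is served) are June 5, 2003 and September 12, 2003 respectively; September 16, 2003 is 4 days past the end of the window.

Step 5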